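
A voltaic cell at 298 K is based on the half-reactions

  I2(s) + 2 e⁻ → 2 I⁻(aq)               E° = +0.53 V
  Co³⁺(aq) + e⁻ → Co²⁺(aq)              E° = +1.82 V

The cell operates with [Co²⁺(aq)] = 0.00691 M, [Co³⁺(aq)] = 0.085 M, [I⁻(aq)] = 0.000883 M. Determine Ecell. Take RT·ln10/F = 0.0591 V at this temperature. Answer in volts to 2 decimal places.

+1.17 V

The Co³⁺/Co²⁺ couple has the more positive E°, so it is the cathode; I₂/I⁻ is the anode.
E°cell = E°cat − E°an = +1.82 − (+0.53) = +1.29 V; n = 2.
The balanced reaction is 2 Co³⁺(aq) + 2 I⁻(aq) → 2 Co²⁺(aq) + I2(s), so Q = [Co²⁺(aq)]^2 / ([Co³⁺(aq)]^2·[I⁻(aq)]^2) = 8.48×10^3 and log Q = 3.928.
Applying E = E° − (RT ln10/nF)·log Q gives +1.29 − (0.0591/2)(3.928) = +1.17 V.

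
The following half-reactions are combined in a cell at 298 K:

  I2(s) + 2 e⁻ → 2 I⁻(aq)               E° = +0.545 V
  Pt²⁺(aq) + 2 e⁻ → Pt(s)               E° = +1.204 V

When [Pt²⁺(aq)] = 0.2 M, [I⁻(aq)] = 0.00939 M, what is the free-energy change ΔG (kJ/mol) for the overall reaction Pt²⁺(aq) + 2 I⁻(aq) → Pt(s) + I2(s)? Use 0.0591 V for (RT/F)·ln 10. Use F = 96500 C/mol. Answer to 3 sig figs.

−100 kJ/mol

E°cell = +1.204 − (+0.545) = +0.659 V; the balanced reaction transfers n = 2 electrons.
The reaction quotient is 1 / ([Pt²⁺(aq)]·[I⁻(aq)]^2) = 5.67×10^4; by Nernst, E = +0.659 − (0.0591/2)(4.754) = +0.5185 V.
ΔG = −nFE = −(2)(96500)(+0.5185) J/mol = −100 kJ/mol.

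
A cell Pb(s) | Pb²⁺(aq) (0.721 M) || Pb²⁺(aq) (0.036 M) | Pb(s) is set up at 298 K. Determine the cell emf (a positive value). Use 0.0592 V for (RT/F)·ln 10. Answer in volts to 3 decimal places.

For a concentration cell E°cell = 0, since both electrodes use the same couple.
The compartment with the higher Pb²⁺(aq) concentration (0.721 M) acts as the cathode; ions are reduced there and produced at the dilute (0.036 M) anode.
With n = 2, Ecell = −(0.0592/2)·log([dilute]/[conc]) = −(0.0592/2)·log(0.036/0.721) = +0.039 V.

0.039 V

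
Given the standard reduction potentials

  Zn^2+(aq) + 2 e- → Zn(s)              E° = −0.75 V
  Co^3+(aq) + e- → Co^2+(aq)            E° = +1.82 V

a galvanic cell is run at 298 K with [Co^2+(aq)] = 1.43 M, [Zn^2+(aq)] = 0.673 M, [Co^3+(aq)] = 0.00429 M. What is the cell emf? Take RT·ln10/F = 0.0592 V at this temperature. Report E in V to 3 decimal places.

+2.426 V

Co³⁺/Co²⁺ is reduced (cathode, E° = +1.82 V) and Zn²⁺/Zn is oxidized (anode).
E°cell = +1.82 − (−0.75) = +2.57 V, with n = 2 electrons transferred.
Balancing gives 2 Co^3+(aq) + Zn(s) → 2 Co^2+(aq) + Zn^2+(aq); hence Q = ([Co^2+(aq)]^2·[Zn^2+(aq)]) / [Co^3+(aq)]^2 = 7.48×10^4 (log Q = 4.874).
E = E° − (0.0592/n)·log Q = +2.57 − (0.0592/2)(4.874) = +2.426 V.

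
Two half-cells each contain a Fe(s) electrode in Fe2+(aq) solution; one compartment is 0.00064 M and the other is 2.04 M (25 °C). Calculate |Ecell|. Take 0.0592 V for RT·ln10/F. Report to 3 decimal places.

For a concentration cell E°cell = 0, since both electrodes use the same couple.
The compartment with the higher Fe2+(aq) concentration (2.04 M) acts as the cathode; ions are reduced there and produced at the dilute (0.00064 M) anode.
With n = 2, Ecell = −(0.0592/2)·log([dilute]/[conc]) = −(0.0592/2)·log(0.00064/2.04) = +0.104 V.

0.104 V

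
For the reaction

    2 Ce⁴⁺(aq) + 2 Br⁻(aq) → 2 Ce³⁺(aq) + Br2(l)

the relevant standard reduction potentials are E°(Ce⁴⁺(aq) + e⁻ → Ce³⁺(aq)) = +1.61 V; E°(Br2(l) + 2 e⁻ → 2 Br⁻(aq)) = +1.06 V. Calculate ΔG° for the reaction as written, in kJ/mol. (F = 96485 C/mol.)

In the reaction as written Ce⁴⁺(aq) is reduced, so the Ce⁴⁺/Ce³⁺ couple is the cathode and Br₂/Br⁻ is the anode.
E°cell = +1.61 − (+1.06) = +0.55 V; balancing electrons gives n = 2.
ΔG° = −nFE°cell = −(2)(96485)(+0.55) J/mol = −106 kJ/mol.

−106 kJ/mol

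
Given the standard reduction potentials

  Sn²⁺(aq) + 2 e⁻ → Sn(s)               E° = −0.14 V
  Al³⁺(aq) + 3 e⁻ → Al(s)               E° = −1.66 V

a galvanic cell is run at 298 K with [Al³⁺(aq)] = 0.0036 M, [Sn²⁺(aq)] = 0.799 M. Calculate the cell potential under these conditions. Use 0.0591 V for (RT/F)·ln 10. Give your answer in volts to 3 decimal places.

+1.565 V

The Sn²⁺/Sn couple has the more positive E°, so it is the cathode; Al³⁺/Al is the anode.
E°cell = E°cat − E°an = −0.14 − (−1.66) = +1.52 V; n = 6.
The balanced reaction is 3 Sn²⁺(aq) + 2 Al(s) → 3 Sn(s) + 2 Al³⁺(aq), so Q = [Al³⁺(aq)]^2 / [Sn²⁺(aq)]^3 = 2.54×10^−5 and log Q = −4.595.
Applying E = E° − (RT ln10/nF)·log Q gives +1.52 − (0.0591/6)(−4.595) = +1.565 V.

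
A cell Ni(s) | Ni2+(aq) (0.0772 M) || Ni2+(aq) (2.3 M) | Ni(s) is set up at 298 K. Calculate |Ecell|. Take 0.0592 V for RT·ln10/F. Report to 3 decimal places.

For a concentration cell E°cell = 0, since both electrodes use the same couple.
The compartment with the higher Ni2+(aq) concentration (2.3 M) acts as the cathode; ions are reduced there and produced at the dilute (0.0772 M) anode.
With n = 2, Ecell = −(0.0592/2)·log([dilute]/[conc]) = −(0.0592/2)·log(0.0772/2.3) = +0.044 V.

0.044 V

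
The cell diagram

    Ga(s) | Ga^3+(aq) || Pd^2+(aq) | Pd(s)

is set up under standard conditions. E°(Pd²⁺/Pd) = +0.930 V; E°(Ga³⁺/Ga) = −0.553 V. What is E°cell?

By convention the left-hand electrode in cell notation is the anode (oxidation) and the right-hand electrode is the cathode (reduction).
E°cell = E°(right) − E°(left) = +0.930 − (−0.553) = +1.483 V.

+1.483 V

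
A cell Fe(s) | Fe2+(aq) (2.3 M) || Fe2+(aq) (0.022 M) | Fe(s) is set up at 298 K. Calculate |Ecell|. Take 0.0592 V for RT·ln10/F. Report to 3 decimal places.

0.060 V

For a concentration cell E°cell = 0, since both electrodes use the same couple.
The compartment with the higher Fe2+(aq) concentration (2.3 M) acts as the cathode; ions are reduced there and produced at the dilute (0.022 M) anode.
With n = 2, Ecell = −(0.0592/2)·log([dilute]/[conc]) = −(0.0592/2)·log(0.022/2.3) = +0.060 V.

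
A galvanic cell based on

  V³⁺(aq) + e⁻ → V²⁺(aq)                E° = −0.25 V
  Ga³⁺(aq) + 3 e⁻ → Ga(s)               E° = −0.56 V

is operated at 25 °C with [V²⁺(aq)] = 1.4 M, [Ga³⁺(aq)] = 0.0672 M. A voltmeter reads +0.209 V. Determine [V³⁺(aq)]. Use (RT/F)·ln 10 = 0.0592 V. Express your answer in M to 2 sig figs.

0.011 M

V³⁺/V²⁺ is the cathode (higher E°); E°cell = −0.25 − (−0.56) = +0.31 V with n = 3.
Since E = E° − (0.0592/n)·log Q, log Q = n(E° − E)/0.0592 = 5.118.
Balancing electrons gives 3 V³⁺(aq) + Ga(s) → 3 V²⁺(aq) + Ga³⁺(aq); thus Q = ([V²⁺(aq)]^3·[Ga³⁺(aq)]) / [V³⁺(aq)]^3.
Isolating [V³⁺(aq)] in Q = 10^{5.118} yields log [V³⁺(aq)] = −1.951, i.e. 0.011 M.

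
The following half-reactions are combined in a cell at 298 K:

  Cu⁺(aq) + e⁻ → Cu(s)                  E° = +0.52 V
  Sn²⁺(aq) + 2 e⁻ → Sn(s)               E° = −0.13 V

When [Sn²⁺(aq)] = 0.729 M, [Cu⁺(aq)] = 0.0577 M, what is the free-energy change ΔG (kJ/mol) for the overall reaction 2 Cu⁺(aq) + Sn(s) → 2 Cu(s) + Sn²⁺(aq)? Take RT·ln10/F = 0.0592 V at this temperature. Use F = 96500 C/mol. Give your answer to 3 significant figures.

E°cell = +0.52 − (−0.13) = +0.65 V; the balanced reaction transfers n = 2 electrons.
The reaction quotient is [Sn²⁺(aq)] / [Cu⁺(aq)]^2 = 219; by Nernst, E = +0.65 − (0.0592/2)(2.340) = +0.5807 V.
Finally ΔG = −nFE = −(2)(96500 C/mol)(+0.5807 V) = −112 kJ/mol.

−112 kJ/mol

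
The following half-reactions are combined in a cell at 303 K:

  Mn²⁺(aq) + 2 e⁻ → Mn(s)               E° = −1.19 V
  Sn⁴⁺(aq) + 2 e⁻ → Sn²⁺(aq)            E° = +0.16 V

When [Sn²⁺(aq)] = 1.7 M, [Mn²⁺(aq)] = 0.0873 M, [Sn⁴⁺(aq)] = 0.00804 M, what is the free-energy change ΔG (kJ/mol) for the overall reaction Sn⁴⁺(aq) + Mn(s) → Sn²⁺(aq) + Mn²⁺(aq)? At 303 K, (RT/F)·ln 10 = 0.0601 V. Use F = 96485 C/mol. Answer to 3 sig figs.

With Sn⁴⁺/Sn²⁺ reduced at the cathode, E°cell = +0.16 − (−1.19) = +1.35 V and n = 2.
Q = ([Sn²⁺(aq)]·[Mn²⁺(aq)]) / [Sn⁴⁺(aq)] = 18.5, so log Q = 1.266 and E = +1.35 − (0.0601/2)(1.266) = +1.3120 V.
ΔG = −nFE = −(2)(96485)(+1.3120) J/mol = −253 kJ/mol.

−253 kJ/mol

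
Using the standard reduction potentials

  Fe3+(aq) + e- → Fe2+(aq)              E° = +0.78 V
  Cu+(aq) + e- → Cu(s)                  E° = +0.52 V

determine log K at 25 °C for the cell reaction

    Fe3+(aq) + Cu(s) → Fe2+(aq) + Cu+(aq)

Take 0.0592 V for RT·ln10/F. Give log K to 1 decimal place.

The Fe³⁺/Fe²⁺ couple is reduced (cathode); E°cell = +0.78 − (+0.52) = +0.26 V with n = 1.
At equilibrium E = 0, so log K = nE°cell / 0.0592 = (1)(+0.26) / 0.0592 = 4.4.

log K = 4.4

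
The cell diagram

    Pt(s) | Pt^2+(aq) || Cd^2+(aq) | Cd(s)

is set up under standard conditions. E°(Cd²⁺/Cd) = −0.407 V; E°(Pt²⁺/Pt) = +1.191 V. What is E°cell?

By convention the left-hand electrode in cell notation is the anode (oxidation) and the right-hand electrode is the cathode (reduction).
E°cell = E°(right) − E°(left) = −0.407 − (+1.191) = −1.598 V.
The negative sign shows that, as written, the cell would require an external voltage to drive the reaction.

−1.598 V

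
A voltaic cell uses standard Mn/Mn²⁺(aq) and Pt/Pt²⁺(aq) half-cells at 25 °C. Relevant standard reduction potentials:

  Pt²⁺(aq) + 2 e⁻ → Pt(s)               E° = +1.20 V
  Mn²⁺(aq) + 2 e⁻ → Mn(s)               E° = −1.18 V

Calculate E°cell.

+2.38 V

Of the two couples in this cell, the one with the more positive reduction potential is reduced at the cathode: here that is Pt²⁺/Pt (+1.20 V); Mn²⁺/Mn (−1.18 V) is the anode.
E°cell = E°(cathode) − E°(anode) = +1.20 − (−1.18) = +2.38 V.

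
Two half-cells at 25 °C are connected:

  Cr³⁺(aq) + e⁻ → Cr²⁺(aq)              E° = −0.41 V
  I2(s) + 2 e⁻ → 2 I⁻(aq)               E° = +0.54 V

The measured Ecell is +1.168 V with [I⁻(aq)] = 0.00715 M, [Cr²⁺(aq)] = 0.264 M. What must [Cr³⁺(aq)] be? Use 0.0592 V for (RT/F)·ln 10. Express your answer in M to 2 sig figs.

With I₂/I⁻ at the cathode and Cr³⁺/Cr²⁺ at the anode, E°cell = +0.54 − (−0.41) = +0.95 V (n = 2).
From the Nernst equation, log Q = n(E° − E)/0.0592 = 2·(+0.95 − (+1.168))/0.0592 = −7.365.
The balanced reaction is I2(s) + 2 Cr²⁺(aq) → 2 I⁻(aq) + 2 Cr³⁺(aq), so Q = ([I⁻(aq)]^2·[Cr³⁺(aq)]^2) / [Cr²⁺(aq)]^2.
Solving for the unknown gives log [Cr³⁺(aq)] = −2.115, so [Cr³⁺(aq)] ≈ 0.0077 M.

0.0077 M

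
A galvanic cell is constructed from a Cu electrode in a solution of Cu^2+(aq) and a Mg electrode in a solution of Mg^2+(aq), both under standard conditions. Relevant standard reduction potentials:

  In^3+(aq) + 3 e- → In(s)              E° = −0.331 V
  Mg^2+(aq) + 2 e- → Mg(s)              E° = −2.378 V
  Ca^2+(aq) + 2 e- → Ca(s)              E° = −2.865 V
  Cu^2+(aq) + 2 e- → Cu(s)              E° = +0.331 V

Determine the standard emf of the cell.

+2.709 V

Of the two couples in this cell, the one with the more positive reduction potential is reduced at the cathode: here that is Cu²⁺/Cu (+0.331 V); Mg²⁺/Mg (−2.378 V) is the anode.
E°cell = E°(cathode) − E°(anode) = +0.331 − (−2.378) = +2.709 V.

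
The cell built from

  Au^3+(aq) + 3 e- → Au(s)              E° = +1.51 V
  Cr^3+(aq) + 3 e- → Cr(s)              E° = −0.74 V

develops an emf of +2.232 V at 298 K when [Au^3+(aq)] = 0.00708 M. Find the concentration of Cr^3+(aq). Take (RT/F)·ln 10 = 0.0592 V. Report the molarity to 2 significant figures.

0.058 M

With Au³⁺/Au at the cathode and Cr³⁺/Cr at the anode, E°cell = +1.51 − (−0.74) = +2.25 V (n = 3).
Since E = E° − (0.0592/n)·log Q, log Q = n(E° − E)/0.0592 = 0.912.
The balanced reaction is Au^3+(aq) + Cr(s) → Au(s) + Cr^3+(aq), so Q = [Cr^3+(aq)] / [Au^3+(aq)].
Solving for the unknown gives log [Cr^3+(aq)] = −1.238, so [Cr^3+(aq)] ≈ 0.058 M.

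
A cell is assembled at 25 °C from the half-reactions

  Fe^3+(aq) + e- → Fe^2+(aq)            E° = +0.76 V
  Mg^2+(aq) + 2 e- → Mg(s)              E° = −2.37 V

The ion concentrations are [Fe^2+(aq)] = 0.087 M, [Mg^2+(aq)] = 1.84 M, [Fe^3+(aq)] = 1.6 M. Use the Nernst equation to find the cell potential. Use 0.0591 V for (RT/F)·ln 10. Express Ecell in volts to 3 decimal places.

Fe³⁺/Fe²⁺ is reduced (cathode, E° = +0.76 V) and Mg²⁺/Mg is oxidized (anode).
E°cell = +0.76 − (−2.37) = +3.13 V, with n = 2 electrons transferred.
The balanced reaction is 2 Fe^3+(aq) + Mg(s) → 2 Fe^2+(aq) + Mg^2+(aq), so Q = ([Fe^2+(aq)]^2·[Mg^2+(aq)]) / [Fe^3+(aq)]^2 = 0.00544 and log Q = −2.264.
E = E° − (0.0591/n)·log Q = +3.13 − (0.0591/2)(−2.264) = +3.197 V.

+3.197 V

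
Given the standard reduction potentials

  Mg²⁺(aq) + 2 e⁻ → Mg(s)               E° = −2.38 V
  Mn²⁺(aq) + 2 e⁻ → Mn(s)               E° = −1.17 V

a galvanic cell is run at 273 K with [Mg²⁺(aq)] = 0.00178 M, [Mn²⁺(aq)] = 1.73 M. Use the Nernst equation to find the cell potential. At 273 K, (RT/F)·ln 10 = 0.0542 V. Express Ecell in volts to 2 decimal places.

The Mn²⁺/Mn couple has the more positive E°, so it is the cathode; Mg²⁺/Mg is the anode.
E°cell = −1.17 − (−2.38) = +1.21 V, with n = 2 electrons transferred.
Balancing gives Mn²⁺(aq) + Mg(s) → Mn(s) + Mg²⁺(aq); hence Q = [Mg²⁺(aq)] / [Mn²⁺(aq)] = 0.00103 (log Q = −2.988).
E = E° − (0.0542/n)·log Q = +1.21 − (0.0542/2)(−2.988) = +1.29 V.

+1.29 V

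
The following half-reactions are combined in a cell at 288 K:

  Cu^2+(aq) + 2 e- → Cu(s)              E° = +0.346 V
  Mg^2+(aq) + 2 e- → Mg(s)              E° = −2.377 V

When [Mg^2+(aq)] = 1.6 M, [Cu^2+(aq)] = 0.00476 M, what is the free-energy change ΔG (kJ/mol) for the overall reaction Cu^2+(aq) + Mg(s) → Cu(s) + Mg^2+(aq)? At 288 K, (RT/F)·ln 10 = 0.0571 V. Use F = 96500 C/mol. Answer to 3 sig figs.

−512 kJ/mol

The standard cell potential is +0.346 − (−2.377) = +2.723 V, with n = 2 electrons in the balanced equation.
The reaction quotient is [Mg^2+(aq)] / [Cu^2+(aq)] = 336; by Nernst, E = +2.723 − (0.0571/2)(2.527) = +2.6509 V.
Then ΔG = −nFE = −2 × 96500 × +2.6509 J/mol = −512 kJ/mol.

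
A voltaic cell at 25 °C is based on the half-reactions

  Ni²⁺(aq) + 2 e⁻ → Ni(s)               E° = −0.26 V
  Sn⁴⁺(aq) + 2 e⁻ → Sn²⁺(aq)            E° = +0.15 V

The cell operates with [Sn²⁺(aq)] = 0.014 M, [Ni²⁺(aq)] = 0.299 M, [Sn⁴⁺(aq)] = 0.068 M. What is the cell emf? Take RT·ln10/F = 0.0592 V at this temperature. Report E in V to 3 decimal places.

+0.446 V

Since E°(Sn⁴⁺/Sn²⁺) > E°(Ni²⁺/Ni), Sn⁴⁺/Sn²⁺ serves as the cathode.
E°cell = E°cat − E°an = +0.15 − (−0.26) = +0.41 V; n = 2.
The balanced reaction is Sn⁴⁺(aq) + Ni(s) → Sn²⁺(aq) + Ni²⁺(aq), so Q = ([Sn²⁺(aq)]·[Ni²⁺(aq)]) / [Sn⁴⁺(aq)] = 0.0616 and log Q = −1.211.
E = E° − (0.0592/n)·log Q = +0.41 − (0.0592/2)(−1.211) = +0.446 V.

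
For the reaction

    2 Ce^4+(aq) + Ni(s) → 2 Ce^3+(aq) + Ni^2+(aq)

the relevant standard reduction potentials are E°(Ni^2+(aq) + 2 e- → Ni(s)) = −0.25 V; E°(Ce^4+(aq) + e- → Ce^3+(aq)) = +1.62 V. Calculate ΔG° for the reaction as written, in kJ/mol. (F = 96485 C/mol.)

−361 kJ/mol

In the reaction as written Ce^4+(aq) is reduced, so the Ce⁴⁺/Ce³⁺ couple is the cathode and Ni²⁺/Ni is the anode.
E°cell = +1.62 − (−0.25) = +1.87 V; balancing electrons gives n = 2.
ΔG° = −nFE°cell = −(2)(96485)(+1.87) J/mol = −361 kJ/mol.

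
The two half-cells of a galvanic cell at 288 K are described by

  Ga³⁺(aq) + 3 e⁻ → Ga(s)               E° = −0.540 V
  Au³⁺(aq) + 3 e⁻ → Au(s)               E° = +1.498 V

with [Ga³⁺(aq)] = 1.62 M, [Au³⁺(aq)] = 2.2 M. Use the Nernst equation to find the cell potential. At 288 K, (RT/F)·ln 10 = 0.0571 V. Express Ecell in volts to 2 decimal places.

Au³⁺/Au is reduced (cathode, E° = +1.498 V) and Ga³⁺/Ga is oxidized (anode).
E°cell = +1.498 − (−0.540) = +2.038 V, with n = 3 electrons transferred.
The balanced reaction is Au³⁺(aq) + Ga(s) → Au(s) + Ga³⁺(aq), so Q = [Ga³⁺(aq)] / [Au³⁺(aq)] = 0.736 and log Q = −0.133.
E = E° − (0.0571/n)·log Q = +2.038 − (0.0571/3)(−0.133) = +2.04 V.

+2.04 V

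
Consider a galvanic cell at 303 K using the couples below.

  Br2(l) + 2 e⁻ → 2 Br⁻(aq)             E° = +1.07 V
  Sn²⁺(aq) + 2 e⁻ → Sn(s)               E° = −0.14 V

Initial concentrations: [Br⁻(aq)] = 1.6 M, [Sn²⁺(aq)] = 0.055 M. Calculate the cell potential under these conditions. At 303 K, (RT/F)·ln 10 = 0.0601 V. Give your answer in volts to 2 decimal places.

Since E°(Br₂/Br⁻) > E°(Sn²⁺/Sn), Br₂/Br⁻ serves as the cathode.
The standard potential is +1.07 − (−0.14) = +1.21 V and the balanced reaction transfers n = 2 electrons.
For the overall reaction Br2(l) + Sn(s) → 2 Br⁻(aq) + Sn²⁺(aq), Q = [Br⁻(aq)]^2·[Sn²⁺(aq)] = 0.141, giving log Q = −0.851.
By the Nernst equation, E = +1.21 − (0.0601/2)·(−0.851) = +1.24 V.

+1.24 V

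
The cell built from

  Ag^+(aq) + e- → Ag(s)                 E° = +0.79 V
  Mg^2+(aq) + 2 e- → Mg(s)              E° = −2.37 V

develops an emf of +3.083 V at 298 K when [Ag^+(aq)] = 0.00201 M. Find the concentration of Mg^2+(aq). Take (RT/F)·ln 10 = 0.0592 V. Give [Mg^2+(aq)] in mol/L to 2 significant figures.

0.0016 M

With Ag⁺/Ag at the cathode and Mg²⁺/Mg at the anode, E°cell = +0.79 − (−2.37) = +3.16 V (n = 2).
Since E = E° − (0.0592/n)·log Q, log Q = n(E° − E)/0.0592 = 2.601.
The balanced reaction is 2 Ag^+(aq) + Mg(s) → 2 Ag(s) + Mg^2+(aq), so Q = [Mg^2+(aq)] / [Ag^+(aq)]^2.
Substituting the known concentrations and solving, log [Mg^2+(aq)] = −2.793 and [Mg^2+(aq)] = 0.0016 M.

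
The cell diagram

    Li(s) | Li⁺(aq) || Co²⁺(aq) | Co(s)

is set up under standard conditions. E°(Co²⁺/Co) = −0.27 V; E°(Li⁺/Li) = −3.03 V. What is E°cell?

+2.76 V

By convention the left-hand electrode in cell notation is the anode (oxidation) and the right-hand electrode is the cathode (reduction).
E°cell = E°(right) − E°(left) = −0.27 − (−3.03) = +2.76 V.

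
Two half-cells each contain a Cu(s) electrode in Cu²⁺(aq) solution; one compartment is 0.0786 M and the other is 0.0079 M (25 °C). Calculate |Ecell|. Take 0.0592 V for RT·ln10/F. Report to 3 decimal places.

For a concentration cell E°cell = 0, since both electrodes use the same couple.
The compartment with the higher Cu²⁺(aq) concentration (0.0786 M) acts as the cathode; ions are reduced there and produced at the dilute (0.0079 M) anode.
With n = 2, Ecell = −(0.0592/2)·log([dilute]/[conc]) = −(0.0592/2)·log(0.0079/0.0786) = +0.030 V.

0.030 V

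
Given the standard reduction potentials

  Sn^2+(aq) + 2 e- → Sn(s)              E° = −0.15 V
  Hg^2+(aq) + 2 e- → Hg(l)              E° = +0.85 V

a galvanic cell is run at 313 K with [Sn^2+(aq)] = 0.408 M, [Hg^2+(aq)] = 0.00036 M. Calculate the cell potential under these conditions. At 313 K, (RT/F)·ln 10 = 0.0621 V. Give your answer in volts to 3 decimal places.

+0.905 V

The Hg²⁺/Hg couple has the more positive E°, so it is the cathode; Sn²⁺/Sn is the anode.
The standard potential is +0.85 − (−0.15) = +1.00 V and the balanced reaction transfers n = 2 electrons.
Balancing gives Hg^2+(aq) + Sn(s) → Hg(l) + Sn^2+(aq); hence Q = [Sn^2+(aq)] / [Hg^2+(aq)] = 1.13×10^3 (log Q = 3.054).
By the Nernst equation, E = +1.00 − (0.0621/2)·(3.054) = +0.905 V.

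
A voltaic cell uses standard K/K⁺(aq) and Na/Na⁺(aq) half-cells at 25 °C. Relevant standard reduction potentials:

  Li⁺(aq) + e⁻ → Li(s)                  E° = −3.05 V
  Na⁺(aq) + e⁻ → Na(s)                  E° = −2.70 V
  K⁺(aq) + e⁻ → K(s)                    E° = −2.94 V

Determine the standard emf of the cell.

+0.24 V

The Na⁺/Na couple has the higher E°, so Na ion is reduced (cathode) and K is oxidized (anode).
E°cell = E°(cathode) − E°(anode) = −2.70 − (−2.94) = +0.24 V.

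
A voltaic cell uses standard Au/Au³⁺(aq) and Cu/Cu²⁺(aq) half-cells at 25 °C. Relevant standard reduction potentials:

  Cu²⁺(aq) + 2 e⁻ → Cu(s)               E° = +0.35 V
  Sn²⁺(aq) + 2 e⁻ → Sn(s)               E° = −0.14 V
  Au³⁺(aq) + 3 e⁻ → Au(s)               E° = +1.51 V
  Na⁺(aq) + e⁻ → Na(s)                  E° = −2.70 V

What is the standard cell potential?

The Au³⁺/Au couple has the higher E°, so Au ion is reduced (cathode) and Cu is oxidized (anode).
E°cell = E°(cathode) − E°(anode) = +1.51 − (+0.35) = +1.16 V.

+1.16 V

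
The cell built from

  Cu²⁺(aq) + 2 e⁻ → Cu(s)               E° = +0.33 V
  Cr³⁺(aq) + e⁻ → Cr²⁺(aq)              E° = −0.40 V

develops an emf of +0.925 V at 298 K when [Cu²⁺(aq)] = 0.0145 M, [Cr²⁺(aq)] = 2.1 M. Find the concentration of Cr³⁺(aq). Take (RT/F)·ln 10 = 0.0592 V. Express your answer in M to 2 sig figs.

The Cu²⁺/Cu couple has the larger reduction potential, so it is the cathode: E°cell = +0.33 − (−0.40) = +0.73 V and n = 2.
Rearranging E = E° − (0.0592/n)·log Q gives log Q = 2(+0.73 − (+0.925))/0.0592 = −6.588.
For Cu²⁺(aq) + 2 Cr²⁺(aq) → Cu(s) + 2 Cr³⁺(aq), the reaction quotient is Q = [Cr³⁺(aq)]^2 / ([Cu²⁺(aq)]·[Cr²⁺(aq)]^2).
Isolating [Cr³⁺(aq)] in Q = 10^{−6.588} yields log [Cr³⁺(aq)] = −3.891, i.e. 0.00013 M.

0.00013 M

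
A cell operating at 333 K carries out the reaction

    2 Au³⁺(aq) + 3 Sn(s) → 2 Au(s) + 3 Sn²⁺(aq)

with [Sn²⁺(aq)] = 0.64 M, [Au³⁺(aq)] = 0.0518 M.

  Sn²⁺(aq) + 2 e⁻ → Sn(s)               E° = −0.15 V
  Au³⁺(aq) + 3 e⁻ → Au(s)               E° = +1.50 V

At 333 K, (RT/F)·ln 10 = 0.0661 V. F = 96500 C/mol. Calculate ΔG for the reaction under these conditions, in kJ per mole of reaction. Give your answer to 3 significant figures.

The standard cell potential is +1.50 − (−0.15) = +1.65 V, with n = 6 electrons in the balanced equation.
The reaction quotient is [Sn²⁺(aq)]^3 / [Au³⁺(aq)]^2 = 97.7; by Nernst, E = +1.65 − (0.0661/6)(1.990) = +1.6281 V.
Finally ΔG = −nFE = −(6)(96500 C/mol)(+1.6281 V) = −943 kJ/mol.

−943 kJ/mol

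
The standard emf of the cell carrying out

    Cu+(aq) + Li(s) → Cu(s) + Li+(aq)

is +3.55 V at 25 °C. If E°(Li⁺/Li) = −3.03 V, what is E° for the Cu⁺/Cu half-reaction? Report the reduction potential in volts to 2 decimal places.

+0.52 V

In the reaction as written the Cu⁺/Cu couple is reduced (cathode) and Li⁺/Li is oxidized (anode), so E°cell = E°(Cu⁺/Cu) − E°(Li⁺/Li).
E°(Cu⁺/Cu) = E°cell + E°(anode) = +3.55 + (−3.03) = +0.52 V.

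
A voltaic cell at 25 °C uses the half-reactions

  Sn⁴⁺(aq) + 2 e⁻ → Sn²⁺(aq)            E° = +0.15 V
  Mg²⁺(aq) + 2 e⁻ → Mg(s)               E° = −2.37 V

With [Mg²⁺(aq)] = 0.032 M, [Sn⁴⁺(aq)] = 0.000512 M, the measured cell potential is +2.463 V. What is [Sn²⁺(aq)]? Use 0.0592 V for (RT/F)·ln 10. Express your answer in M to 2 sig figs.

Sn⁴⁺/Sn²⁺ is the cathode (higher E°); E°cell = +0.15 − (−2.37) = +2.52 V with n = 2.
From the Nernst equation, log Q = n(E° − E)/0.0592 = 2·(+2.52 − (+2.463))/0.0592 = 1.926.
Balancing electrons gives Sn⁴⁺(aq) + Mg(s) → Sn²⁺(aq) + Mg²⁺(aq); thus Q = ([Sn²⁺(aq)]·[Mg²⁺(aq)]) / [Sn⁴⁺(aq)].
Solving for the unknown gives log [Sn²⁺(aq)] = 0.130, so [Sn²⁺(aq)] ≈ 1.3 M.

1.3 M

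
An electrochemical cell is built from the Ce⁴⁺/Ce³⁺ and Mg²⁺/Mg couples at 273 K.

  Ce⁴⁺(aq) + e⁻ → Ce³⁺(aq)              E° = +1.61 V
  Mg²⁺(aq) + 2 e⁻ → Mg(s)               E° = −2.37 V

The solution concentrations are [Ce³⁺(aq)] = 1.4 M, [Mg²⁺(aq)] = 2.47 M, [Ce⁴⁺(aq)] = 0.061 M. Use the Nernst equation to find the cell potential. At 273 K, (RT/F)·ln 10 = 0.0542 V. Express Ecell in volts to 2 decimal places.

Since E°(Ce⁴⁺/Ce³⁺) > E°(Mg²⁺/Mg), Ce⁴⁺/Ce³⁺ serves as the cathode.
E°cell = E°cat − E°an = +1.61 − (−2.37) = +3.98 V; n = 2.
For the overall reaction 2 Ce⁴⁺(aq) + Mg(s) → 2 Ce³⁺(aq) + Mg²⁺(aq), Q = ([Ce³⁺(aq)]^2·[Mg²⁺(aq)]) / [Ce⁴⁺(aq)]^2 = 1.3×10^3, giving log Q = 3.114.
E = E° − (0.0542/n)·log Q = +3.98 − (0.0542/2)(3.114) = +3.90 V.

+3.90 V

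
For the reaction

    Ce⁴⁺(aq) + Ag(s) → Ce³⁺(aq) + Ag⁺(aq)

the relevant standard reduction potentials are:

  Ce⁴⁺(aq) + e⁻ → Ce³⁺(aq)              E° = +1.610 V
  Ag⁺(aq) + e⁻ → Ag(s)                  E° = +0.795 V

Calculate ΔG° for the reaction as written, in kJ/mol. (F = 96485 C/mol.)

In the reaction as written Ce⁴⁺(aq) is reduced, so the Ce⁴⁺/Ce³⁺ couple is the cathode and Ag⁺/Ag is the anode.
E°cell = +1.610 − (+0.795) = +0.815 V; balancing electrons gives n = 1.
ΔG° = −nFE°cell = −(1)(96485)(+0.815) J/mol = −78.6 kJ/mol.

−78.6 kJ/mol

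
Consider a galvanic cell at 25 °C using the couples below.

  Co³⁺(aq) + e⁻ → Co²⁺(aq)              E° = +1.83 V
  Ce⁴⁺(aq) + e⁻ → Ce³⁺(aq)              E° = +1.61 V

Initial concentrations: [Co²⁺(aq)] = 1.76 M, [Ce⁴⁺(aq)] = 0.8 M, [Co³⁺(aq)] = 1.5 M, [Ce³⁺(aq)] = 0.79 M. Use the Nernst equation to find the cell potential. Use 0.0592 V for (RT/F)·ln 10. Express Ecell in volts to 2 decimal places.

The Co³⁺/Co²⁺ couple has the more positive E°, so it is the cathode; Ce⁴⁺/Ce³⁺ is the anode.
E°cell = +1.83 − (+1.61) = +0.22 V, with n = 1 electron transferred.
The balanced reaction is Co³⁺(aq) + Ce³⁺(aq) → Co²⁺(aq) + Ce⁴⁺(aq), so Q = ([Co²⁺(aq)]·[Ce⁴⁺(aq)]) / ([Co³⁺(aq)]·[Ce³⁺(aq)]) = 1.19 and log Q = 0.075.
By the Nernst equation, E = +0.22 − (0.0592/1)·(0.075) = +0.22 V.

+0.22 V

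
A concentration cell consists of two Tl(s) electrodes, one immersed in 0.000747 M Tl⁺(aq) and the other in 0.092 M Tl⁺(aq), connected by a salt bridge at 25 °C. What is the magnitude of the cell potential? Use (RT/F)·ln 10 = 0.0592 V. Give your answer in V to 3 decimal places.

0.124 V

For a concentration cell E°cell = 0, since both electrodes use the same couple.
The compartment with the higher Tl⁺(aq) concentration (0.092 M) acts as the cathode; ions are reduced there and produced at the dilute (0.000747 M) anode.
With n = 1, Ecell = −(0.0592/1)·log([dilute]/[conc]) = −(0.0592/1)·log(0.000747/0.092) = +0.124 V.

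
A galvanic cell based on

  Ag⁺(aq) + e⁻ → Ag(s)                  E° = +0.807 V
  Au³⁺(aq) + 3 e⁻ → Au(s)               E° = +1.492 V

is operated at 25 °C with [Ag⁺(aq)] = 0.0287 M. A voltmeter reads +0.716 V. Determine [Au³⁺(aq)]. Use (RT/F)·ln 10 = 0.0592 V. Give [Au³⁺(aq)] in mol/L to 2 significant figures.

0.00088 M

With Au³⁺/Au at the cathode and Ag⁺/Ag at the anode, E°cell = +1.492 − (+0.807) = +0.685 V (n = 3).
Since E = E° − (0.0592/n)·log Q, log Q = n(E° − E)/0.0592 = −1.571.
The balanced reaction is Au³⁺(aq) + 3 Ag(s) → Au(s) + 3 Ag⁺(aq), so Q = [Ag⁺(aq)]^3 / [Au³⁺(aq)].
Substituting the known concentrations and solving, log [Au³⁺(aq)] = −3.055 and [Au³⁺(aq)] = 0.00088 M.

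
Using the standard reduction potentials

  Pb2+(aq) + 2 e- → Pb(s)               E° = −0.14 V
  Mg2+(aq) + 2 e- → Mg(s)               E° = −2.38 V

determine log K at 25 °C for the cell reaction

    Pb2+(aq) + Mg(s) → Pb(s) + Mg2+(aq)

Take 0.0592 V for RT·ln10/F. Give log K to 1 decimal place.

The Pb²⁺/Pb couple is reduced (cathode); E°cell = −0.14 − (−2.38) = +2.24 V with n = 2.
At equilibrium E = 0, so log K = nE°cell / 0.0592 = (2)(+2.24) / 0.0592 = 75.7.

log K = 75.7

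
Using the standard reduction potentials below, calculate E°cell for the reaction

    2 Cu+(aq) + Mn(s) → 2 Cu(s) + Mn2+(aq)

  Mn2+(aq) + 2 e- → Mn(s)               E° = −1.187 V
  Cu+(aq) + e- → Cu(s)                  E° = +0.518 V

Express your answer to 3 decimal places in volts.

Cu+(aq) gains electrons, so the Cu⁺/Cu couple is the cathode; the Mn²⁺/Mn couple is the anode.
E°cell = E°(cathode) − E°(anode) = +0.518 − (−1.187) = +1.705 V.

+1.705 V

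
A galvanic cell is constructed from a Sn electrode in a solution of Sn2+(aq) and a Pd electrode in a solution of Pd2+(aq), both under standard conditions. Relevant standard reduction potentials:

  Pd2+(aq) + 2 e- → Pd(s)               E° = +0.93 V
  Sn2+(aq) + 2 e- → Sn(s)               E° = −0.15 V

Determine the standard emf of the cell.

+1.08 V

Of the two couples in this cell, the one with the more positive reduction potential is reduced at the cathode: here that is Pd²⁺/Pd (+0.93 V); Sn²⁺/Sn (−0.15 V) is the anode.
E°cell = E°(cathode) − E°(anode) = +0.93 − (−0.15) = +1.08 V.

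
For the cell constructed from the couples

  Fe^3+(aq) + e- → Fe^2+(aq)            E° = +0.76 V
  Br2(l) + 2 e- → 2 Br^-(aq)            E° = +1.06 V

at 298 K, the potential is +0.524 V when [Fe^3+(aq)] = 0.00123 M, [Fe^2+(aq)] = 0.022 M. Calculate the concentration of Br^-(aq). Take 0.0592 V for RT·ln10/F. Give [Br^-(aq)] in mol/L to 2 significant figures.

With Br₂/Br⁻ at the cathode and Fe³⁺/Fe²⁺ at the anode, E°cell = +1.06 − (+0.76) = +0.30 V (n = 2).
From the Nernst equation, log Q = n(E° − E)/0.0592 = 2·(+0.30 − (+0.524))/0.0592 = −7.568.
For Br2(l) + 2 Fe^2+(aq) → 2 Br^-(aq) + 2 Fe^3+(aq), the reaction quotient is Q = ([Br^-(aq)]^2·[Fe^3+(aq)]^2) / [Fe^2+(aq)]^2.
Solving for the unknown gives log [Br^-(aq)] = −2.531, so [Br^-(aq)] ≈ 0.0029 M.

0.0029 M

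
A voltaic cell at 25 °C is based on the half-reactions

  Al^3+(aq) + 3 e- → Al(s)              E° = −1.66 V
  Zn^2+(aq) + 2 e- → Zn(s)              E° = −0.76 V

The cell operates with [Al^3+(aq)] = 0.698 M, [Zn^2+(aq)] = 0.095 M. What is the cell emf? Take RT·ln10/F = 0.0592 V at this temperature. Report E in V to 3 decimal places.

Since E°(Zn²⁺/Zn) > E°(Al³⁺/Al), Zn²⁺/Zn serves as the cathode.
E°cell = E°cat − E°an = −0.76 − (−1.66) = +0.90 V; n = 6.
For the overall reaction 3 Zn^2+(aq) + 2 Al(s) → 3 Zn(s) + 2 Al^3+(aq), Q = [Al^3+(aq)]^2 / [Zn^2+(aq)]^3 = 568, giving log Q = 2.755.
By the Nernst equation, E = +0.90 − (0.0592/6)·(2.755) = +0.873 V.

+0.873 V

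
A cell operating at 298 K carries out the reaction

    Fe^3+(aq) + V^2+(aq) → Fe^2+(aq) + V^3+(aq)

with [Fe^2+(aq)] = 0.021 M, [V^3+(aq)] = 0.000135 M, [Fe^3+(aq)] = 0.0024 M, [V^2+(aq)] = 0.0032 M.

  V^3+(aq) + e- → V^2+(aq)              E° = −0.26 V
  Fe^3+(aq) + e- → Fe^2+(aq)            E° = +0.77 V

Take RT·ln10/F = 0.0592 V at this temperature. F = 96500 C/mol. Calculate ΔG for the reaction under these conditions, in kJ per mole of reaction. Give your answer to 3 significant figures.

−102 kJ/mol

With Fe³⁺/Fe²⁺ reduced at the cathode, E°cell = +0.77 − (−0.26) = +1.03 V and n = 1.
The reaction quotient is ([Fe^2+(aq)]·[V^3+(aq)]) / ([Fe^3+(aq)]·[V^2+(aq)]) = 0.369; by Nernst, E = +1.03 − (0.0592/1)(−0.433) = +1.0556 V.
Then ΔG = −nFE = −1 × 96500 × +1.0556 J/mol = −102 kJ/mol.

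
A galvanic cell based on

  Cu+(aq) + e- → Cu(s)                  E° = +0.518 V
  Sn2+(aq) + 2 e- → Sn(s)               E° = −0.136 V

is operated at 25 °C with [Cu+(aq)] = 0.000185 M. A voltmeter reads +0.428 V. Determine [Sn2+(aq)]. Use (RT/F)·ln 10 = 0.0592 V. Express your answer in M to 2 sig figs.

1.5 M

With Cu⁺/Cu at the cathode and Sn²⁺/Sn at the anode, E°cell = +0.518 − (−0.136) = +0.654 V (n = 2).
From the Nernst equation, log Q = n(E° − E)/0.0592 = 2·(+0.654 − (+0.428))/0.0592 = 7.635.
Balancing electrons gives 2 Cu+(aq) + Sn(s) → 2 Cu(s) + Sn2+(aq); thus Q = [Sn2+(aq)] / [Cu+(aq)]^2.
Substituting the known concentrations and solving, log [Sn2+(aq)] = 0.169 and [Sn2+(aq)] = 1.5 M.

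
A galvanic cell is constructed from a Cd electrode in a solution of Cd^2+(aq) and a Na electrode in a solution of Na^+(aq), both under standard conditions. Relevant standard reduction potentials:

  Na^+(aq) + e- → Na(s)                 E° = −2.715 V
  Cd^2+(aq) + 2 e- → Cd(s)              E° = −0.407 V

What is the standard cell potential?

+2.308 V

The Cd²⁺/Cd couple has the higher E°, so Cd ion is reduced (cathode) and Na is oxidized (anode).
E°cell = E°(cathode) − E°(anode) = −0.407 − (−2.715) = +2.308 V.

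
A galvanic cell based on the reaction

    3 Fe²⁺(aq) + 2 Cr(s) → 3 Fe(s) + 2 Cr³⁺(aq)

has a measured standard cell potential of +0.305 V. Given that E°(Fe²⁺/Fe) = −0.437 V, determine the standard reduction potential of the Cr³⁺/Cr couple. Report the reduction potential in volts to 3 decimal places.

−0.742 V

In the reaction as written the Fe²⁺/Fe couple is reduced (cathode) and Cr³⁺/Cr is oxidized (anode), so E°cell = E°(Fe²⁺/Fe) − E°(Cr³⁺/Cr).
E°(Cr³⁺/Cr) = E°(cathode) − E°cell = −0.437 − (+0.305) = −0.742 V.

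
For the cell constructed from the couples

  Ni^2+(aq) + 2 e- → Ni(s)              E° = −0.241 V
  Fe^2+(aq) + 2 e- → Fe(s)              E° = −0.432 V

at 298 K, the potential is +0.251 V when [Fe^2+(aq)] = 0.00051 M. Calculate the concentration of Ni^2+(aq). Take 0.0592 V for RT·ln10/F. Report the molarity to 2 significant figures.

The Ni²⁺/Ni couple has the larger reduction potential, so it is the cathode: E°cell = −0.241 − (−0.432) = +0.191 V and n = 2.
From the Nernst equation, log Q = n(E° − E)/0.0592 = 2·(+0.191 − (+0.251))/0.0592 = −2.027.
For Ni^2+(aq) + Fe(s) → Ni(s) + Fe^2+(aq), the reaction quotient is Q = [Fe^2+(aq)] / [Ni^2+(aq)].
Substituting the known concentrations and solving, log [Ni^2+(aq)] = −1.265 and [Ni^2+(aq)] = 0.054 M.

0.054 M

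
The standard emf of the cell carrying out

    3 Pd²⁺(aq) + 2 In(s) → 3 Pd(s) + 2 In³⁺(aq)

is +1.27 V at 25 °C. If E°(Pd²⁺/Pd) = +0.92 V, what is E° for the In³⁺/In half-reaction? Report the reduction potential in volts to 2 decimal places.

In the reaction as written the Pd²⁺/Pd couple is reduced (cathode) and In³⁺/In is oxidized (anode), so E°cell = E°(Pd²⁺/Pd) − E°(In³⁺/In).
E°(In³⁺/In) = E°(cathode) − E°cell = +0.92 − (+1.27) = −0.35 V.

−0.35 V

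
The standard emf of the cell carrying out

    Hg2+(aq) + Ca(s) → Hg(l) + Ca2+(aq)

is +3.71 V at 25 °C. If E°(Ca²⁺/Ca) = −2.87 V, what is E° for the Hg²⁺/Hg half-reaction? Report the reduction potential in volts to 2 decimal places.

+0.84 V

In the reaction as written the Hg²⁺/Hg couple is reduced (cathode) and Ca²⁺/Ca is oxidized (anode), so E°cell = E°(Hg²⁺/Hg) − E°(Ca²⁺/Ca).
E°(Hg²⁺/Hg) = E°cell + E°(anode) = +3.71 + (−2.87) = +0.84 V.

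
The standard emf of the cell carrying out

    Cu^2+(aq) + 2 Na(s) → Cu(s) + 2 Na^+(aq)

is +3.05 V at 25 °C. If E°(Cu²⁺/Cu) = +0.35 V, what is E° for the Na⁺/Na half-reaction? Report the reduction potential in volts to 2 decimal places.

−2.70 V

In the reaction as written the Cu²⁺/Cu couple is reduced (cathode) and Na⁺/Na is oxidized (anode), so E°cell = E°(Cu²⁺/Cu) − E°(Na⁺/Na).
E°(Na⁺/Na) = E°(cathode) − E°cell = +0.35 − (+3.05) = −2.70 V.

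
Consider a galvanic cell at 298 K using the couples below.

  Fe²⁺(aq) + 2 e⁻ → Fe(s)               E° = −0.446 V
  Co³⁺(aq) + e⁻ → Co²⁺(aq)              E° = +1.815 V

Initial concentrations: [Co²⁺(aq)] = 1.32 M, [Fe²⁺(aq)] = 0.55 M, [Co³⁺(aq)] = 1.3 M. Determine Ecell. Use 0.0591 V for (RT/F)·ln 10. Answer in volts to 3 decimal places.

+2.268 V

Since E°(Co³⁺/Co²⁺) > E°(Fe²⁺/Fe), Co³⁺/Co²⁺ serves as the cathode.
E°cell = +1.815 − (−0.446) = +2.261 V, with n = 2 electrons transferred.
Balancing gives 2 Co³⁺(aq) + Fe(s) → 2 Co²⁺(aq) + Fe²⁺(aq); hence Q = ([Co²⁺(aq)]^2·[Fe²⁺(aq)]) / [Co³⁺(aq)]^2 = 0.567 (log Q = −0.246).
E = E° − (0.0591/n)·log Q = +2.261 − (0.0591/2)(−0.246) = +2.268 V.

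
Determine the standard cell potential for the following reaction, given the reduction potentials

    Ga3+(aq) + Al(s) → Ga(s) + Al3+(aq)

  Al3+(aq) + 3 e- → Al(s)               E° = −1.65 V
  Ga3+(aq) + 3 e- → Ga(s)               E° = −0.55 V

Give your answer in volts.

+1.10 V

In the reaction as written, Ga3+(aq) is reduced (cathode) and Al3+(aq) is produced by oxidation at the anode.
E°cell = E°(cathode) − E°(anode) = −0.55 − (−1.65) = +1.10 V.
The positive value indicates the reaction is spontaneous as written.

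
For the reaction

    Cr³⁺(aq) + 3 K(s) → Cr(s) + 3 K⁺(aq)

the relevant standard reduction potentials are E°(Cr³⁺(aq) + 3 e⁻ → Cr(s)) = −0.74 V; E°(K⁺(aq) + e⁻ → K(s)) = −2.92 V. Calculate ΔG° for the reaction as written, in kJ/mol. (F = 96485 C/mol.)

−631 kJ/mol

In the reaction as written Cr³⁺(aq) is reduced, so the Cr³⁺/Cr couple is the cathode and K⁺/K is the anode.
E°cell = −0.74 − (−2.92) = +2.18 V; balancing electrons gives n = 3.
ΔG° = −nFE°cell = −(3)(96485)(+2.18) J/mol = −631 kJ/mol.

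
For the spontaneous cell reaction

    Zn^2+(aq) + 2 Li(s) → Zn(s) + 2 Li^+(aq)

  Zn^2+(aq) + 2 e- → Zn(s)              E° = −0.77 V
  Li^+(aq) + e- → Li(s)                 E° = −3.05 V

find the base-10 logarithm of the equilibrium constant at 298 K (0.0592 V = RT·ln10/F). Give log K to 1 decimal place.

log K = 77.0

The Zn²⁺/Zn couple is reduced (cathode); E°cell = −0.77 − (−3.05) = +2.28 V with n = 2.
At equilibrium E = 0, so log K = nE°cell / 0.0592 = (2)(+2.28) / 0.0592 = 77.0.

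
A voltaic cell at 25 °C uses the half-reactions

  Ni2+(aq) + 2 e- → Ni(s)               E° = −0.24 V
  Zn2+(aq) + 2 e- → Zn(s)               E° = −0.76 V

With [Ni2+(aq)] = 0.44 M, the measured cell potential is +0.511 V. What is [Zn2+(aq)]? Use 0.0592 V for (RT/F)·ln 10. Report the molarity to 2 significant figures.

The Ni²⁺/Ni couple has the larger reduction potential, so it is the cathode: E°cell = −0.24 − (−0.76) = +0.52 V and n = 2.
From the Nernst equation, log Q = n(E° − E)/0.0592 = 2·(+0.52 − (+0.511))/0.0592 = 0.304.
Balancing electrons gives Ni2+(aq) + Zn(s) → Ni(s) + Zn2+(aq); thus Q = [Zn2+(aq)] / [Ni2+(aq)].
Isolating [Zn2+(aq)] in Q = 10^{0.304} yields log [Zn2+(aq)] = −0.053, i.e. 0.89 M.

0.89 M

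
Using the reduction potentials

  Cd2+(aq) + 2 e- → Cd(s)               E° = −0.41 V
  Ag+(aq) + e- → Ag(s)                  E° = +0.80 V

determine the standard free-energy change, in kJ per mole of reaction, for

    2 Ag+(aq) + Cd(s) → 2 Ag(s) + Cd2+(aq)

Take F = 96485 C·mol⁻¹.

−233 kJ/mol

In the reaction as written Ag+(aq) is reduced, so the Ag⁺/Ag couple is the cathode and Cd²⁺/Cd is the anode.
E°cell = +0.80 − (−0.41) = +1.21 V; balancing electrons gives n = 2.
ΔG° = −nFE°cell = −(2)(96485)(+1.21) J/mol = −233 kJ/mol.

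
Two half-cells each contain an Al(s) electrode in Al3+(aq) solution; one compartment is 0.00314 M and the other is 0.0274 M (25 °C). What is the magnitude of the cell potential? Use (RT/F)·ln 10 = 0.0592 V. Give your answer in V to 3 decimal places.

0.019 V

For a concentration cell E°cell = 0, since both electrodes use the same couple.
The compartment with the higher Al3+(aq) concentration (0.0274 M) acts as the cathode; ions are reduced there and produced at the dilute (0.00314 M) anode.
With n = 3, Ecell = −(0.0592/3)·log([dilute]/[conc]) = −(0.0592/3)·log(0.00314/0.0274) = +0.019 V.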